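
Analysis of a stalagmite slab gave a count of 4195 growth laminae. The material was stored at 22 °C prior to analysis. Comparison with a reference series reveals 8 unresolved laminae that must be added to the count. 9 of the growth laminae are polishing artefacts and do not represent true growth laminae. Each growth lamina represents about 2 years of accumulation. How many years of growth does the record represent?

8388 years

Adjusted count: 4195 − 9 + 8 = 4194 growth laminae.
4194 growth laminae at 2 years each span 4194 × 2 = 8388 years.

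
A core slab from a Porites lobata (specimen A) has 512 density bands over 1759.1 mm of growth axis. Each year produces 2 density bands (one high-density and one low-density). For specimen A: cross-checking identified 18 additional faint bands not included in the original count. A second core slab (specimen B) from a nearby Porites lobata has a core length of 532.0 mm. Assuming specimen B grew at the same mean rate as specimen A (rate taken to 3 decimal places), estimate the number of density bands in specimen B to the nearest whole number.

160 density bands

Specimen A: adjusted count: 512 + 18 = 530 density bands.
Specimen A: dividing by 2 density bands per year: 530 / 2 = 265 years.
A: 1759.1 mm over 265 years gives 1759.1 / 265 ≈ 6.638 mm per year.
B spans 532.0 / 6.638 = 80.14 years; at 2 density bands per year that is 80.14 × 2 ≈ 160 density bands.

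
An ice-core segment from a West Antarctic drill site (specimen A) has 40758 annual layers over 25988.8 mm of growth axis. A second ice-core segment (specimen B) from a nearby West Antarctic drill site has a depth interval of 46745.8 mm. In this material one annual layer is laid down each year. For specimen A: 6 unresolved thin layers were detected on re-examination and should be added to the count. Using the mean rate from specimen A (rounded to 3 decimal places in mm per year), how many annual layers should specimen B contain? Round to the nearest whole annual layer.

Specimen A: correcting the raw count gives 40758 + 6 = 40764 true annual layers.
A: Mean rate = 25988.8 mm / 40764 years ≈ 0.638 mm/year.
Specimen B: 46745.8 mm / 0.638 mm per year = 73269.28 years ≈ 73269 annual layers.

73269 annual layers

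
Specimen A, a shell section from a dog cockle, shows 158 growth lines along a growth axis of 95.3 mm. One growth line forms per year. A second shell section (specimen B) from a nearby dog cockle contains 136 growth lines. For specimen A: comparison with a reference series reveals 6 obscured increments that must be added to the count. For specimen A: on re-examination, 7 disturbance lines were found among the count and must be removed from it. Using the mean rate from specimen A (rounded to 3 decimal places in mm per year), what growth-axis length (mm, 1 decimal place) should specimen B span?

82.6 mm

Specimen A: true growth line count = 158 − 7 + 6 = 157.
A: Extension rate ≈ 95.3 / 157 = 0.607 mm/yr.
B's length ≈ 0.607 × 136 = 82.6 mm.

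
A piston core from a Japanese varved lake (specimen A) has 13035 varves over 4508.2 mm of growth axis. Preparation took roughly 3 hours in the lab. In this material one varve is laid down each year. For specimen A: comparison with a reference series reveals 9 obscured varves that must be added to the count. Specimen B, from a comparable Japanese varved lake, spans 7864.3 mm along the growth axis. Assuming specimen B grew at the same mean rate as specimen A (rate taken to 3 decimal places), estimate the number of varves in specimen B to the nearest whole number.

22729 varves

Specimen A: after corrections the count is 13035 + 9 = 13044 varves.
A: Mean rate = 4508.2 mm / 13044 years ≈ 0.346 mm per year.
For B, 7864.3 / 0.346 = 22729.19 years ≈ 22729 varves.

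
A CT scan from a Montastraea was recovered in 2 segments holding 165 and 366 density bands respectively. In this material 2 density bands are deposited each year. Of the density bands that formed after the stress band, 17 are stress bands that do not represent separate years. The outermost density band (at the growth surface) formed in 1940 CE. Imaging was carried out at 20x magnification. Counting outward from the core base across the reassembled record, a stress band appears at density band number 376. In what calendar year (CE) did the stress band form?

Total density bands = 165 + 366 = 531.
The stress band sits at density band 376 from the core base, so 531 − 376 = 155 density bands formed after it.
155 − 17 false = 138 true density bands after the stress band.
With 2 density bands per year, 138 / 2 = 69 years.
1940 − 69 = 1871 CE.

1871 CE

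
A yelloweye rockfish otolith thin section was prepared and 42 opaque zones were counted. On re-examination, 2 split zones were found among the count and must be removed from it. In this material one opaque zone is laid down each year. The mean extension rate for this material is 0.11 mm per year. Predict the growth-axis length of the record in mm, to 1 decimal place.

Adjusted count: 42 − 2 = 40 opaque zones.
Predicted length = 0.11 mm/year × 40 years = 4.4 mm.

4.4 mm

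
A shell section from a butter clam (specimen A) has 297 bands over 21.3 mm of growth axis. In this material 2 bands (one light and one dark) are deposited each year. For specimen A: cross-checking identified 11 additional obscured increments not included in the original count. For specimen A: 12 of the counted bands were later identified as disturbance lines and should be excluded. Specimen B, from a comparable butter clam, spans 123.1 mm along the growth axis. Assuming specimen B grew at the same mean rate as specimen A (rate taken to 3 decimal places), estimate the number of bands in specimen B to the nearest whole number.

1710 bands

Specimen A: true band count = 297 − 12 + 11 = 296.
Specimen A: 296 bands at 2 per year is 296 / 2 = 148 years.
A: Extension rate ≈ 21.3 / 148 = 0.144 mm/yr.
Specimen B: 123.1 mm / 0.144 mm per year = 854.86 years; at 2 bands per year that is 854.86 × 2 ≈ 1710 bands.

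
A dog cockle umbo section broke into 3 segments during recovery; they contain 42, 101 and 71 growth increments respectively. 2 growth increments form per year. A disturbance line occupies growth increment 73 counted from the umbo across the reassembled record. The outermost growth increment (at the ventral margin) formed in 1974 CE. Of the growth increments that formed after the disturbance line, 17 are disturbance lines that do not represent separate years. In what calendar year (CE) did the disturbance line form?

1912 CE

Total growth increments = 42 + 101 + 71 = 214.
The disturbance line sits at growth increment 73 from the umbo, so 214 − 73 = 141 growth increments formed after it.
Excluding 17 false growth increments: 141 − 17 = 124.
124 growth increments at 2 per year is 124 / 2 = 62 years.
1974 − 62 = 1912 CE.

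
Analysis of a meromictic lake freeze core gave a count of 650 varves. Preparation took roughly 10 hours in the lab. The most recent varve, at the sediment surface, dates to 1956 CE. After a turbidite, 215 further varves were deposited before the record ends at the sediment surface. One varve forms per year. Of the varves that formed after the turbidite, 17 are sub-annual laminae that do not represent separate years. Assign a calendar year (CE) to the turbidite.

215 varves formed after the turbidite.
Removing the 17 false varves leaves 215 − 17 = 198 true varves beyond the turbidite.
The varve at the sediment surface is 1956 CE, so the turbidite dates to 1956 − 198 = 1758 CE.

1758 CE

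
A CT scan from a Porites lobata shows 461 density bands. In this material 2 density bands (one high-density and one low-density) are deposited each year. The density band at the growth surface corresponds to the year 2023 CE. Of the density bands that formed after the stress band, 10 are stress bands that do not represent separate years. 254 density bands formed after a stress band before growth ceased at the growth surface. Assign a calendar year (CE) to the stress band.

254 density bands post-date the stress band.
254 − 10 false = 244 true density bands after the stress band.
244 density bands at 2 per year is 244 / 2 = 122 years.
Counting back 122 years from 2023 CE places the stress band in 2023 − 122 = 1901 CE.

1901 CE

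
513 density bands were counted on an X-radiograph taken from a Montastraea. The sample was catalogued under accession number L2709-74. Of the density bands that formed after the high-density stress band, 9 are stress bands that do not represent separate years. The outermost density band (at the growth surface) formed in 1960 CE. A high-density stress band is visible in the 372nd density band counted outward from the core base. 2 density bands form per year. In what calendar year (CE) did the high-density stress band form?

513 − 372 = 141 density bands lie beyond the high-density stress band toward the growth surface.
141 − 9 false = 132 true density bands after the high-density stress band.
With 2 density bands per year, 132 / 2 = 66 years.
1960 − 66 = 1894 CE.

1894 CE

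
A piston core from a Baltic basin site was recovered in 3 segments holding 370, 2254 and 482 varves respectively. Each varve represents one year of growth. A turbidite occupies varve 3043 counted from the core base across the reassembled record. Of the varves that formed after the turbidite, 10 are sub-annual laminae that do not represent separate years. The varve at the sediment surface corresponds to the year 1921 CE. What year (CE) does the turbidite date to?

1868 CE

Total varves = 370 + 2254 + 482 = 3106.
The turbidite sits at varve 3043 from the core base, so 3106 − 3043 = 63 varves formed after it.
Removing the 10 false varves leaves 63 − 10 = 53 true varves beyond the turbidite.
Counting back 53 years from 1921 CE places the turbidite in 1921 − 53 = 1868 CE.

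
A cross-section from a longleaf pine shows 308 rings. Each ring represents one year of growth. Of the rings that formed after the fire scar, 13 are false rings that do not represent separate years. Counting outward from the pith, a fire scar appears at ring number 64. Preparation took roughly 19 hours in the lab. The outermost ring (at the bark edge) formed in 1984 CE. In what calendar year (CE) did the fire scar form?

The fire scar sits at ring 64 from the pith, so 308 − 64 = 244 rings formed after it.
Excluding 13 false rings: 244 − 13 = 231.
1984 − 231 = 1753 CE.

1753 CE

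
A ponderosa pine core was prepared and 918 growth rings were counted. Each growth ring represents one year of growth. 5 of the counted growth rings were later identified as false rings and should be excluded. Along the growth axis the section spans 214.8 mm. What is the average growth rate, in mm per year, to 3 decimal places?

True growth ring count = 918 − 5 = 913.
Mean rate = 214.8 mm / 913 years ≈ 0.235 mm per year.

0.235 mm per year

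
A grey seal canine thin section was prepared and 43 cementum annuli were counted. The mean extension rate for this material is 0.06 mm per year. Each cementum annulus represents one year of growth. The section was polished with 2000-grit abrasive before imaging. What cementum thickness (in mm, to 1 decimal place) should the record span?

43 years of growth are recorded.
43 years at 0.06 mm/year gives 0.06 × 43 = 2.6 mm.

2.6 mm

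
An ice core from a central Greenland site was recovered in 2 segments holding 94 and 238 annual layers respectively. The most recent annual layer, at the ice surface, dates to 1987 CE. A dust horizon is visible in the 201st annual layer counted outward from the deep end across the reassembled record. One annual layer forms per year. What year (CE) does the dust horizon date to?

Total annual layers = 94 + 238 = 332.
332 − 201 = 131 annual layers lie beyond the dust horizon toward the ice surface.
Counting back 131 years from 1987 CE places the dust horizon in 1987 − 131 = 1856 CE.

1856 CE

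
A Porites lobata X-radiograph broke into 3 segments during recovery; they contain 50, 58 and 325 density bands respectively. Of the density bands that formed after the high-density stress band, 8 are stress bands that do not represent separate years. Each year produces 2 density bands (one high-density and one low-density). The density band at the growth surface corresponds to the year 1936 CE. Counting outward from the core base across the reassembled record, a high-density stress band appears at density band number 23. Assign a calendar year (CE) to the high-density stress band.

1735 CE

Total density bands = 50 + 58 + 325 = 433.
Between density band 23 and the growth surface there are 433 − 23 = 410 density bands.
Removing the 8 false density bands leaves 410 − 8 = 402 true density bands beyond the high-density stress band.
With 2 density bands per year, 402 / 2 = 201 years.
The density band at the growth surface is 1936 CE, so the high-density stress band dates to 1936 − 201 = 1735 CE.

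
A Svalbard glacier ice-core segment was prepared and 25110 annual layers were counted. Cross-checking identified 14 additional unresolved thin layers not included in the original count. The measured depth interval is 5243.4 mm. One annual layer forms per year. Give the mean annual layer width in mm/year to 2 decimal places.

0.21 mm/year

Correcting the raw count gives 25110 + 14 = 25124 true annual layers.
5243.4 mm over 25124 years gives 5243.4 / 25124 ≈ 0.21 mm/year.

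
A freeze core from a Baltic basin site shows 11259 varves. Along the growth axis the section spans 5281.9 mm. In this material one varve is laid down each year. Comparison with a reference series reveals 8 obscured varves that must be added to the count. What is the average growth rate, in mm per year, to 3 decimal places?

After corrections the count is 11259 + 8 = 11267 varves.
Mean rate = 5281.9 mm / 11267 years ≈ 0.469 mm per year.

0.469 mm per year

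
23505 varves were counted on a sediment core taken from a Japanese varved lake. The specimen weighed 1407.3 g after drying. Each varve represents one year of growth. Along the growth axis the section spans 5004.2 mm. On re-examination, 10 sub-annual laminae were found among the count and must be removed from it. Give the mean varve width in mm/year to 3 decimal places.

0.213 mm/year

True varve count = 23505 − 10 = 23495.
Mean rate = 5004.2 mm / 23495 years ≈ 0.213 mm/year.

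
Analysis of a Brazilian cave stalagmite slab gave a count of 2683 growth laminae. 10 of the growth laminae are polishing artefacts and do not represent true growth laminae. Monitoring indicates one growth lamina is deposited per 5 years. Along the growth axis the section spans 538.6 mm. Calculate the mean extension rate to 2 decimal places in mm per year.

After corrections the count is 2683 − 10 = 2673 growth laminae.
2673 growth laminae at 5 years each span 2673 × 5 = 13365 years.
538.6 mm over 13365 years gives 538.6 / 13365 ≈ 0.04 mm per year.

0.04 mm per year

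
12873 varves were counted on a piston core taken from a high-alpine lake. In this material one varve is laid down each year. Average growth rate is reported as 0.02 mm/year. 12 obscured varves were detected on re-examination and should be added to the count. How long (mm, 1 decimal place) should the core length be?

Correcting the raw count gives 12873 + 12 = 12885 true varves.
Predicted length = 0.02 mm/year × 12885 years = 257.7 mm.

257.7 mm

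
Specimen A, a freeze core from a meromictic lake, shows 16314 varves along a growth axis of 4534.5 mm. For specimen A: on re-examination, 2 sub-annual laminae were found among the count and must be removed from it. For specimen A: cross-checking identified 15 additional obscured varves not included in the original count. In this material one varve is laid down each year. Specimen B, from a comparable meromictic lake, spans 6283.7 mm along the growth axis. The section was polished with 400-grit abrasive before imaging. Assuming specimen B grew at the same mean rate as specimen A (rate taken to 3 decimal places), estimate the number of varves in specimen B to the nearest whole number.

Specimen A: adjusted count: 16314 − 2 + 15 = 16327 varves.
A: Mean rate = 4534.5 mm / 16327 years ≈ 0.278 mm/yr.
Specimen B: 6283.7 mm / 0.278 mm per year = 22603.24 years ≈ 22603 varves.

22603 varves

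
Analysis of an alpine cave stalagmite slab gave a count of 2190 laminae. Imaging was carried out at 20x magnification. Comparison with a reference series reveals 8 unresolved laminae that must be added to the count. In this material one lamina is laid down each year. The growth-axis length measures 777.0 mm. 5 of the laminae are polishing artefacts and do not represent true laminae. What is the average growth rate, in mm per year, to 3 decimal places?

0.354 mm per year

Adjusted count: 2190 − 5 + 8 = 2193 laminae.
Extension rate ≈ 777.0 / 2193 = 0.354 mm per year.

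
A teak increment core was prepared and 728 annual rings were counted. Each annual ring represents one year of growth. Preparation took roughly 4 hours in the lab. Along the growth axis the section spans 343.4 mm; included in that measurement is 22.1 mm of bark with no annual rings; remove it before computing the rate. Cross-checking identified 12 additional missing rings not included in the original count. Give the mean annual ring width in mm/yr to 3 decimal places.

0.434 mm/yr

After corrections the count is 728 + 12 = 740 annual rings.
Removing the 22.1 mm offcut leaves 343.4 − 22.1 = 321.3 mm.
Mean rate = 321.3 mm / 740 years ≈ 0.434 mm/yr.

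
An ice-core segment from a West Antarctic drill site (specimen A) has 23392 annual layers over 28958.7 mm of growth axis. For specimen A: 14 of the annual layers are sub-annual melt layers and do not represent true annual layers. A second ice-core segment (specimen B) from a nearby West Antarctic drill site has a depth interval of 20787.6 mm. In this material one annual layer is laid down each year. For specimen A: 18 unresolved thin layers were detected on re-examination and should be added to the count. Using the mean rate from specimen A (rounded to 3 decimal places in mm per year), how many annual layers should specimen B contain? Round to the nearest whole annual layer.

Specimen A: after corrections the count is 23392 − 14 + 18 = 23396 annual layers.
A: Extension rate ≈ 28958.7 / 23396 = 1.238 mm per year.
For B, 20787.6 / 1.238 = 16791.28 years ≈ 16791 annual layers.

16791 annual layers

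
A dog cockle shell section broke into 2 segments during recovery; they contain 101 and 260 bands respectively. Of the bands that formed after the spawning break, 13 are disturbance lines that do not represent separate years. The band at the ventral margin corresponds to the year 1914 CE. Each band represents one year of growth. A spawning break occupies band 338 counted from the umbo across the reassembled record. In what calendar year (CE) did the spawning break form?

Total bands = 101 + 260 = 361.
361 − 338 = 23 bands lie beyond the spawning break toward the ventral margin.
Removing the 13 false bands leaves 23 − 13 = 10 true bands beyond the spawning break.
Counting back 10 years from 1914 CE places the spawning break in 1914 − 10 = 1904 CE.

1904 CE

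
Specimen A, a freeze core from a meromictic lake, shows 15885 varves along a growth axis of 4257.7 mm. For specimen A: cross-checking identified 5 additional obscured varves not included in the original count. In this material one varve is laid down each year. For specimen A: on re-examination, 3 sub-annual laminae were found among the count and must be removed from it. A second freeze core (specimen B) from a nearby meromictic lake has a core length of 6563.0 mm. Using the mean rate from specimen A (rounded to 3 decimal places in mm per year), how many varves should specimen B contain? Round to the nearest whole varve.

Specimen A: after corrections the count is 15885 − 3 + 5 = 15887 varves.
A: Mean rate = 4257.7 mm / 15887 years ≈ 0.268 mm/yr.
B spans 6563.0 / 0.268 = 24488.81 years ≈ 24489 varves.

24489 varves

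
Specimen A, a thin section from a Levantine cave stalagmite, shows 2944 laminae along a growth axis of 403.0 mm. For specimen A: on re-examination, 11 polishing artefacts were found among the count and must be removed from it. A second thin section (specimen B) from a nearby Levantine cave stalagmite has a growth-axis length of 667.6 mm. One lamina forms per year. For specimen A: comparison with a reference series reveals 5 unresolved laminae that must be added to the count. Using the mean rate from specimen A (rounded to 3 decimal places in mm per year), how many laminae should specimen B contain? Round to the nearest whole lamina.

4873 laminae

Specimen A: adjusted count: 2944 − 11 + 5 = 2938 laminae.
A: 403.0 mm over 2938 years gives 403.0 / 2938 ≈ 0.137 mm/year.
Specimen B: 667.6 mm / 0.137 mm per year = 4872.99 years ≈ 4873 laminae.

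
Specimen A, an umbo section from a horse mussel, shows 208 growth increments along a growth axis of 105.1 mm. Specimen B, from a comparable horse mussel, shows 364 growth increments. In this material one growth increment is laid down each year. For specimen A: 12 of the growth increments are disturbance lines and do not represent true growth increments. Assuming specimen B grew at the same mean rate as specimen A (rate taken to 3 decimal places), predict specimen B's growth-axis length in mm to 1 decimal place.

Specimen A: correcting the raw count gives 208 − 12 = 196 true growth increments.
A: 105.1 mm over 196 years gives 105.1 / 196 ≈ 0.536 mm per year.
B's length ≈ 0.536 × 364 = 195.1 mm.

195.1 mm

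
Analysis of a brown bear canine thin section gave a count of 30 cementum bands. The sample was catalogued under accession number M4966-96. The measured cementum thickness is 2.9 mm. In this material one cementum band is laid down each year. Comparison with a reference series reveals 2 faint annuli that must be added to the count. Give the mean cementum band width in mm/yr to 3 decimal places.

Adjusted count: 30 + 2 = 32 cementum bands.
Mean rate = 2.9 mm / 32 years ≈ 0.091 mm/yr.

0.091 mm/yr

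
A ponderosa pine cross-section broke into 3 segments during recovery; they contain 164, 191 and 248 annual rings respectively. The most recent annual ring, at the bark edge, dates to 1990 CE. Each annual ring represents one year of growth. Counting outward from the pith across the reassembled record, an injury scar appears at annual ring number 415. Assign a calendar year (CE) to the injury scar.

Total annual rings = 164 + 191 + 248 = 603.
The injury scar sits at annual ring 415 from the pith, so 603 − 415 = 188 annual rings formed after it.
The annual ring at the bark edge is 1990 CE, so the injury scar dates to 1990 − 188 = 1802 CE.

1802 CE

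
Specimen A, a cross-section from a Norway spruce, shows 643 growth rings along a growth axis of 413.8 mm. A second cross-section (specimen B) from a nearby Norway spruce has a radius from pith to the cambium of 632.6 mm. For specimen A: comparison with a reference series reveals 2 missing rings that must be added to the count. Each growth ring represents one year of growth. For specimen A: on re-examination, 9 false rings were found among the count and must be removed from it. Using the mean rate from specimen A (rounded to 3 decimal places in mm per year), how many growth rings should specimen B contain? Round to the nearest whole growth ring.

972 growth rings

Specimen A: after corrections the count is 643 − 9 + 2 = 636 growth rings.
A: Extension rate ≈ 413.8 / 636 = 0.651 mm/yr.
Specimen B: 632.6 mm / 0.651 mm per year = 971.74 years ≈ 972 growth rings.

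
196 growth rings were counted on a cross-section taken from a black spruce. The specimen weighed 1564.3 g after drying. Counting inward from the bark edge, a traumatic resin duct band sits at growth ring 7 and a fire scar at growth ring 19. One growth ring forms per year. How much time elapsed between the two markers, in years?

12 years

19 − 7 = 12 growth rings lie between the two events.
One growth ring per year makes the interval 12 years.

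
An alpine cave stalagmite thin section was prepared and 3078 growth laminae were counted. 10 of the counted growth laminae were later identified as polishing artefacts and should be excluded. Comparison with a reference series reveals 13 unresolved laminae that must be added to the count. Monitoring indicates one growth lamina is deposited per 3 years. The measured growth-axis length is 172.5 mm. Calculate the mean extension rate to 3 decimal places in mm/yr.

0.019 mm/yr

After corrections the count is 3078 − 10 + 13 = 3081 growth laminae.
At 3 years per growth lamina, 3081 × 3 = 9243 years.
172.5 mm over 9243 years gives 172.5 / 9243 ≈ 0.019 mm/yr.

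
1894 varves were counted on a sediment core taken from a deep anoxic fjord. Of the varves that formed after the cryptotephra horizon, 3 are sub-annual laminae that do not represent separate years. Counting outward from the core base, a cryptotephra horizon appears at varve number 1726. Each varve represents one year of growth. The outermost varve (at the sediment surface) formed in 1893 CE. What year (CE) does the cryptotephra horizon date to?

1728 CE

The cryptotephra horizon sits at varve 1726 from the core base, so 1894 − 1726 = 168 varves formed after it.
Excluding 3 false varves: 168 − 3 = 165.
Counting back 165 years from 1893 CE places the cryptotephra horizon in 1893 − 165 = 1728 CE.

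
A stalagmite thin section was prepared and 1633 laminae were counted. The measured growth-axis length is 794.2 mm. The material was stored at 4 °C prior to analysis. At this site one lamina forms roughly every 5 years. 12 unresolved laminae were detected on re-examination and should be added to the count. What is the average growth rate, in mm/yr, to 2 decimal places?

0.10 mm/yr

Adjusted count: 1633 + 12 = 1645 laminae.
At 5 years per lamina, 1645 × 5 = 8225 years.
794.2 mm over 8225 years gives 794.2 / 8225 ≈ 0.10 mm/yr.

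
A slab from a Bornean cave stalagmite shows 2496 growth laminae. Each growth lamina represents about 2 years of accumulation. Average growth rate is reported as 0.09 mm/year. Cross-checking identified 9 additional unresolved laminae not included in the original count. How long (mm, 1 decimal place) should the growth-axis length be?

450.9 mm

Correcting the raw count gives 2496 + 9 = 2505 true growth laminae.
Multiplying by 2 years per growth lamina: 2505 × 2 = 5010 years.
5010 years at 0.09 mm/year gives 0.09 × 5010 = 450.9 mm.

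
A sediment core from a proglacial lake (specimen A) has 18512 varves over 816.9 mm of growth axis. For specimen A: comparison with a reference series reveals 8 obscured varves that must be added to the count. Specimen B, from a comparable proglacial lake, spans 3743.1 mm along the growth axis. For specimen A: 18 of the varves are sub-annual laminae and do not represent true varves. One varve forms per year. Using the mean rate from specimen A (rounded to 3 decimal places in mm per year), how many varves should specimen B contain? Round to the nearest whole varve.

Specimen A: correcting the raw count gives 18512 − 18 + 8 = 18502 true varves.
A: 816.9 mm over 18502 years gives 816.9 / 18502 ≈ 0.044 mm/year.
B spans 3743.1 / 0.044 = 85070.45 years ≈ 85070 varves.

85070 varves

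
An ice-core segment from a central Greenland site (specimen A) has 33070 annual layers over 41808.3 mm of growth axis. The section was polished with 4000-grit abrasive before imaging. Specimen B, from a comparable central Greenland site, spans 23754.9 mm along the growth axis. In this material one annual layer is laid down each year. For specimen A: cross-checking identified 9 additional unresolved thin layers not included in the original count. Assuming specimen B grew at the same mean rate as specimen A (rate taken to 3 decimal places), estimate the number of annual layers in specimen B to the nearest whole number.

Specimen A: correcting the raw count gives 33070 + 9 = 33079 true annual layers.
A: Mean rate = 41808.3 mm / 33079 years ≈ 1.264 mm/yr.
B spans 23754.9 / 1.264 = 18793.43 years ≈ 18793 annual layers.

18793 annual layers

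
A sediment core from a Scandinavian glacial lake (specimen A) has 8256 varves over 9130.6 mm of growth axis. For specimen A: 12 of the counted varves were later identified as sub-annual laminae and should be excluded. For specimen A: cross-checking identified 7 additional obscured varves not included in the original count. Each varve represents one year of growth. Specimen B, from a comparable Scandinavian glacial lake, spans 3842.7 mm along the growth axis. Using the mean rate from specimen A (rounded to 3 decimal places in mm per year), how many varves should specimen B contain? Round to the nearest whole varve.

Specimen A: adjusted count: 8256 − 12 + 7 = 8251 varves.
A: 9130.6 mm over 8251 years gives 9130.6 / 8251 ≈ 1.107 mm/yr.
B spans 3842.7 / 1.107 = 3471.27 years ≈ 3471 varves.

3471 varves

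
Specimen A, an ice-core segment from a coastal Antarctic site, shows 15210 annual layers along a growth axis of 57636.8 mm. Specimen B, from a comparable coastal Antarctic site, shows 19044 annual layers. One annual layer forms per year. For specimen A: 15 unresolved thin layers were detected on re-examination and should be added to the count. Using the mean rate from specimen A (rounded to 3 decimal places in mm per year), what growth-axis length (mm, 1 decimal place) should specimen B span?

Specimen A: adjusted count: 15210 + 15 = 15225 annual layers.
A: Mean rate = 57636.8 mm / 15225 years ≈ 3.786 mm per year.
Length of B = 3.786 × 19044 = 72100.6 mm.

72100.6 mm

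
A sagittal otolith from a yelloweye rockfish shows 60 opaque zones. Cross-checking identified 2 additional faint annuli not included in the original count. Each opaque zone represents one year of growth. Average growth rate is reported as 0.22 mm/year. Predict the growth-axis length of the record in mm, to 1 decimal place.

13.6 mm

True opaque zone count = 60 + 2 = 62.
Length ≈ 0.22 × 62 = 13.6 mm.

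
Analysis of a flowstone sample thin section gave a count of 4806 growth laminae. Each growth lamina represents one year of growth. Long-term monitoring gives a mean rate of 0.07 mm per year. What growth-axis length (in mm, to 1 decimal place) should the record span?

336.4 mm

The record spans 4806 years at 0.07 mm per year.
4806 years at 0.07 mm/year gives 0.07 × 4806 = 336.4 mm.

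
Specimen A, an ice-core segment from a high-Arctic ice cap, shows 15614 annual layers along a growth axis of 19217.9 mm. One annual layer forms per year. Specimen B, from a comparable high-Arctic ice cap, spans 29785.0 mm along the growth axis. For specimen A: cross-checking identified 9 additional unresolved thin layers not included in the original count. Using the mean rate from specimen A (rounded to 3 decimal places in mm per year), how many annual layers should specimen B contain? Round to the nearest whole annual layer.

24215 annual layers

Specimen A: adjusted count: 15614 + 9 = 15623 annual layers.
A: Mean rate = 19217.9 mm / 15623 years ≈ 1.230 mm per year.
B spans 29785.0 / 1.230 = 24215.45 years ≈ 24215 annual layers.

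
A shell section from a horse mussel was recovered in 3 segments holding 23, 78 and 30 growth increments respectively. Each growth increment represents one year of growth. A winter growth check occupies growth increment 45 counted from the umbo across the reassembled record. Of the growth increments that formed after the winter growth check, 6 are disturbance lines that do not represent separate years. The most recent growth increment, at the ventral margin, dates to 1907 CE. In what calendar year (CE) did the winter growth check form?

Total growth increments = 23 + 78 + 30 = 131.
Between growth increment 45 and the ventral margin there are 131 − 45 = 86 growth increments.
86 − 6 false = 80 true growth increments after the winter growth check.
Counting back 80 years from 1907 CE places the winter growth check in 1907 − 80 = 1827 CE.

1827 CE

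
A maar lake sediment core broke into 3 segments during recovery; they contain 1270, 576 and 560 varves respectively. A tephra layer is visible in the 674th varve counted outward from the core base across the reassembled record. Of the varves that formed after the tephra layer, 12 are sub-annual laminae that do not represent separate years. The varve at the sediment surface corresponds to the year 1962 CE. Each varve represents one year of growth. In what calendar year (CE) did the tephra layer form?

242 CE

Total varves = 1270 + 576 + 560 = 2406.
2406 − 674 = 1732 varves lie beyond the tephra layer toward the sediment surface.
1732 − 12 false = 1720 true varves after the tephra layer.
Counting back 1720 years from 1962 CE places the tephra layer in 1962 − 1720 = 242 CE.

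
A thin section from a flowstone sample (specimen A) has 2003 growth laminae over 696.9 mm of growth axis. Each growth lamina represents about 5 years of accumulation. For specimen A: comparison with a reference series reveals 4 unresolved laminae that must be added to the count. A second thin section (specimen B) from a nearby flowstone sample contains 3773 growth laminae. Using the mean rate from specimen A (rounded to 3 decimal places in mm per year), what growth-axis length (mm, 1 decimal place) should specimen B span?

Specimen A: after corrections the count is 2003 + 4 = 2007 growth laminae.
Specimen A: multiplying by 5 years per growth lamina: 2007 × 5 = 10035 years.
A: Mean rate = 696.9 mm / 10035 years ≈ 0.069 mm per year.
Specimen B: 3773 growth laminae at 5 years each span 3773 × 5 = 18865 years. Length of B = 0.069 × 18865 = 1301.7 mm.

1301.7 mm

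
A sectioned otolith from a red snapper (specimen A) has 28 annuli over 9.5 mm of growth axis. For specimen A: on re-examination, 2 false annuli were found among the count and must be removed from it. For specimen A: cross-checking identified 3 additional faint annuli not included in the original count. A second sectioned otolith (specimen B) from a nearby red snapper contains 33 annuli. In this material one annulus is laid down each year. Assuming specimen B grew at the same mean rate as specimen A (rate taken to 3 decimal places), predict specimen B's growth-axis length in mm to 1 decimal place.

10.8 mm

Specimen A: correcting the raw count gives 28 − 2 + 3 = 29 true annuli.
A: 9.5 mm over 29 years gives 9.5 / 29 ≈ 0.328 mm/year.
Length of B = 0.328 × 33 = 10.8 mm.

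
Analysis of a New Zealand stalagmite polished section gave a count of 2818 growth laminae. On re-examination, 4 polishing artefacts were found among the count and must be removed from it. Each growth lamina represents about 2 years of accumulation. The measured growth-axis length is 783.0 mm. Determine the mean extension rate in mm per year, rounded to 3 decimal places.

0.139 mm per year

True growth lamina count = 2818 − 4 = 2814.
2814 growth laminae at 2 years each span 2814 × 2 = 5628 years.
Extension rate ≈ 783.0 / 5628 = 0.139 mm per year.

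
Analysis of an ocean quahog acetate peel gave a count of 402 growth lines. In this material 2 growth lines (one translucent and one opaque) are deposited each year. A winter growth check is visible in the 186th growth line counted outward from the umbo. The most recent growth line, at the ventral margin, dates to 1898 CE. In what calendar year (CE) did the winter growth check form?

1790 CE

The winter growth check sits at growth line 186 from the umbo, so 402 − 186 = 216 growth lines formed after it.
With 2 growth lines per year, 216 / 2 = 108 years.
1898 − 108 = 1790 CE.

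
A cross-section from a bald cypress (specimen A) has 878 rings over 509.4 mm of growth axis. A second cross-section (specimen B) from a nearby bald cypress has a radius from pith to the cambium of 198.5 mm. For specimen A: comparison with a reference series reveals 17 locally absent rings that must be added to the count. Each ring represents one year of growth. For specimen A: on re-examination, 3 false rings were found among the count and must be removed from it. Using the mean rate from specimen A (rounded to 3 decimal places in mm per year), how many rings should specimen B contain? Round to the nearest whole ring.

348 rings

Specimen A: correcting the raw count gives 878 − 3 + 17 = 892 true rings.
A: 509.4 mm over 892 years gives 509.4 / 892 ≈ 0.571 mm per year.
Specimen B: 198.5 mm / 0.571 mm per year = 347.64 years ≈ 348 rings.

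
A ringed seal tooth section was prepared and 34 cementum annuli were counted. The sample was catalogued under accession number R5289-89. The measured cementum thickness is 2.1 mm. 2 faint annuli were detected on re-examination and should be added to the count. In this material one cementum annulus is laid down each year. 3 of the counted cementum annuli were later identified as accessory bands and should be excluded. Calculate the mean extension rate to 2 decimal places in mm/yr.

0.06 mm/yr

True cementum annulus count = 34 − 3 + 2 = 33.
Mean rate = 2.1 mm / 33 years ≈ 0.06 mm/yr.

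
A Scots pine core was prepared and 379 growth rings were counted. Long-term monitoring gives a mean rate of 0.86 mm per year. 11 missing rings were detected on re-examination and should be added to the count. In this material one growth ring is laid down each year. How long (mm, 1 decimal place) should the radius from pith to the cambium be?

Correcting the raw count gives 379 + 11 = 390 true growth rings.
Predicted length = 0.86 mm/year × 390 years = 335.4 mm.

335.4 mm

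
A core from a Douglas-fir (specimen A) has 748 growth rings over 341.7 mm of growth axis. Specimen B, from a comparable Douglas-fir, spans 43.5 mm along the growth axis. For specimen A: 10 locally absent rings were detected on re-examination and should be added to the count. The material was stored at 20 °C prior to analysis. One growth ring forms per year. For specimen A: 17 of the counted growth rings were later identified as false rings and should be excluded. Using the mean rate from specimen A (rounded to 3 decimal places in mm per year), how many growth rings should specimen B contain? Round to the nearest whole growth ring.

Specimen A: adjusted count: 748 − 17 + 10 = 741 growth rings.
A: Extension rate ≈ 341.7 / 741 = 0.461 mm/year.
B spans 43.5 / 0.461 = 94.36 years ≈ 94 growth rings.

94 growth rings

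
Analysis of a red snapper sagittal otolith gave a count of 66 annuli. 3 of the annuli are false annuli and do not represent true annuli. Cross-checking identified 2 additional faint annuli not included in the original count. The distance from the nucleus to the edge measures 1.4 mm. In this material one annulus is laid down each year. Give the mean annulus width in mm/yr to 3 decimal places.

0.022 mm/yr

True annulus count = 66 − 3 + 2 = 65.
Extension rate ≈ 1.4 / 65 = 0.022 mm/yr.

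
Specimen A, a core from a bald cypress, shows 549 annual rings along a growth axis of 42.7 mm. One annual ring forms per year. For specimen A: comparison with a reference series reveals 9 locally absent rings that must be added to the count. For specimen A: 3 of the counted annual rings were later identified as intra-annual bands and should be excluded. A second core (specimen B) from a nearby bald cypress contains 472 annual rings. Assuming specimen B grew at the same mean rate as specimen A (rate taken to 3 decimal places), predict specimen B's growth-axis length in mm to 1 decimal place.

Specimen A: correcting the raw count gives 549 − 3 + 9 = 555 true annual rings.
A: 42.7 mm over 555 years gives 42.7 / 555 ≈ 0.077 mm/year.
Length of B = 0.077 × 472 = 36.3 mm.

36.3 mm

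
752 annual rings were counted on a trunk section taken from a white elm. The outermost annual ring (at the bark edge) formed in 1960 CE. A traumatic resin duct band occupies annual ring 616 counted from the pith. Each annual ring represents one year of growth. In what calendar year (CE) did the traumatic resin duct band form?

1824 CE

752 − 616 = 136 annual rings lie beyond the traumatic resin duct band toward the bark edge.
The annual ring at the bark edge is 1960 CE, so the traumatic resin duct band dates to 1960 − 136 = 1824 CE.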